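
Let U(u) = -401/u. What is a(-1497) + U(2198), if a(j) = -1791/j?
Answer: 1112107/1096802 ≈ 1.0140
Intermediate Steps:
a(-1497) + U(2198) = -1791/(-1497) - 401/2198 = -1791*(-1/1497) - 401*1/2198 = 597/499 - 401/2198 = 1112107/1096802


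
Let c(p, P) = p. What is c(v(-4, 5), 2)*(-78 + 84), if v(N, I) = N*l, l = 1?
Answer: -24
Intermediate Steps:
v(N, I) = N (v(N, I) = N*1 = N)
c(v(-4, 5), 2)*(-78 + 84) = -4*(-78 + 84) = -4*6 = -24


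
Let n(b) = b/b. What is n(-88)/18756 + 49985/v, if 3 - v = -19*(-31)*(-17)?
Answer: 234382169/46965024 ≈ 4.9906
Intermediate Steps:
n(b) = 1
v = 10016 (v = 3 - (-19*(-31))*(-17) = 3 - 589*(-17) = 3 - 1*(-10013) = 3 + 10013 = 10016)
n(-88)/18756 + 49985/v = 1/18756 + 49985/10016 = 234382169/46965024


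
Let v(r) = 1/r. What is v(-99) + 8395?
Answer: 831104/99 ≈ 8395.0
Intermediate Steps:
v(-99) + 8395 = 1/(-99) + 8395 = -1/99 + 8395 = 831104/99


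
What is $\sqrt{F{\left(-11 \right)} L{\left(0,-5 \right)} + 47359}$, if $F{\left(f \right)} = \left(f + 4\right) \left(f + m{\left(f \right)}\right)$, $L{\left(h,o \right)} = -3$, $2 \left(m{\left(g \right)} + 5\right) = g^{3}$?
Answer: $\frac{\sqrt{132190}}{2} \approx 181.79$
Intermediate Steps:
$m{\left(g \right)} = -5 + \frac{g^{3}}{2}$
$F{\left(f \right)} = \left(4 + f\right) \left(-5 + f + \frac{f^{3}}{2}\right)$ ($F{\left(f \right)} = \left(f + 4\right) \left(f + \left(-5 + \frac{f^{3}}{2}\right)\right) = \left(4 + f\right) \left(-5 + f + \frac{f^{3}}{2}\right)$)
$\sqrt{F{\left(-11 \right)} L{\left(0,-5 \right)} + 47359} = \sqrt{\left(-20 + \left(-11\right)^{2} + \frac{\left(-11\right)^{4}}{2} - -11 + 2 \left(-11\right)^{3}\right) \left(-3\right) + 47359} = \sqrt{\left(-20 + 121 + \frac{1}{2} \cdot 14641 + 11 + 2 \left(-1331\right)\right) \left(-3\right) + 47359} = \sqrt{\left(-20 + 121 + \frac{14641}{2} + 11 - 2662\right) \left(-3\right) + 47359} = \sqrt{\frac{9541}{2} \left(-3\right) + 47359} = \sqrt{- \frac{28623}{2} + 47359} = \sqrt{\frac{66095}{2}} = \frac{\sqrt{132190}}{2}$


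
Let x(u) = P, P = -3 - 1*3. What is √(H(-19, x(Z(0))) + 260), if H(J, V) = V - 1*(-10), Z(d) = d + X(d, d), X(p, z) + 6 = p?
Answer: 2*√66 ≈ 16.248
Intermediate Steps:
X(p, z) = -6 + p
Z(d) = -6 + 2*d (Z(d) = d + (-6 + d) = -6 + 2*d)
P = -6 (P = -3 - 3 = -6)
x(u) = -6
H(J, V) = 10 + V (H(J, V) = V + 10 = 10 + V)
√(H(-19, x(Z(0))) + 260) = √((10 - 6) + 260) = √(4 + 260) = √264 = 2*√66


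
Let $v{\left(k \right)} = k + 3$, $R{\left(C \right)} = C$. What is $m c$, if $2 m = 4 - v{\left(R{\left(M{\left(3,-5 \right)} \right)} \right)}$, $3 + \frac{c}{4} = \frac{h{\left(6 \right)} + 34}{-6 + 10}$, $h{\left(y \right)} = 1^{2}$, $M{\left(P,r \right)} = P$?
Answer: $-23$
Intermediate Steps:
$v{\left(k \right)} = 3 + k$
$h{\left(y \right)} = 1$
$c = 23$ ($c = -12 + 4 \frac{1 + 34}{-6 + 10} = -12 + 4 \cdot \frac{35}{4} = -12 + 35 = 23$)
$m = -1$ ($m = \frac{4 - \left(3 + 3\right)}{2} = \frac{4 - 6}{2} = \frac{1}{2} \left(-2\right) = -1$)
$m c = \left(-1\right) 23 = -23$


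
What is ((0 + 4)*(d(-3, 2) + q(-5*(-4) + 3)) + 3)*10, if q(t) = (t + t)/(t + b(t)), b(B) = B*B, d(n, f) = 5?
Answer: 700/3 ≈ 233.33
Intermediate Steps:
b(B) = B²
q(t) = 2*t/(t + t²) (q(t) = (t + t)/(t + t²) = (2*t)/(t + t²) = 2*t/(t + t²))
((0 + 4)*(d(-3, 2) + q(-5*(-4) + 3)) + 3)*10 = ((0 + 4)*(5 + 2/(1 + (-5*(-4) + 3))) + 3)*10 = (4*(5 + 2/(1 + (20 + 3))) + 3)*10 = (4*(5 + 2/(1 + 23)) + 3)*10 = (4*(5 + 2/24) + 3)*10 = (4*(5 + 2*(1/24)) + 3)*10 = (4*(5 + 1/12) + 3)*10 = (4*(61/12) + 3)*10 = (61/3 + 3)*10 = (70/3)*10 = 700/3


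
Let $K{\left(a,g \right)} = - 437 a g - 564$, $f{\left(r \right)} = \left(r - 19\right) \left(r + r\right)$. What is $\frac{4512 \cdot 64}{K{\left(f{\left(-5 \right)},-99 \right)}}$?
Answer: $\frac{24064}{865213} \approx 0.027813$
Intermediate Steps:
$f{\left(r \right)} = 2 r \left(-19 + r\right)$ ($f{\left(r \right)} = \left(-19 + r\right) 2 r = 2 r \left(-19 + r\right)$)
$K{\left(a,g \right)} = -564 - 437 a g$ ($K{\left(a,g \right)} = - 437 a g - 564 = -564 - 437 a g$)
$\frac{4512 \cdot 64}{K{\left(f{\left(-5 \right)},-99 \right)}} = \frac{4512 \cdot 64}{-564 - 437 \cdot 2 \left(-5\right) \left(-19 - 5\right) \left(-99\right)} = \frac{288768}{-564 - 437 \cdot 2 \left(-5\right) \left(-24\right) \left(-99\right)} = \frac{288768}{-564 - 104880 \left(-99\right)} = \frac{288768}{-564 + 10383120} = \frac{288768}{10382556} = 288768 \cdot \frac{1}{10382556} = \frac{24064}{865213}$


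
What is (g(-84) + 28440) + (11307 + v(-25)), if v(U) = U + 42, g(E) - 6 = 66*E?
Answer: 34226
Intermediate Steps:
g(E) = 6 + 66*E
v(U) = 42 + U
(g(-84) + 28440) + (11307 + v(-25)) = ((6 + 66*(-84)) + 28440) + (11307 + (42 - 25)) = ((6 - 5544) + 28440) + (11307 + 17) = (-5538 + 28440) + 11324 = 22902 + 11324 = 34226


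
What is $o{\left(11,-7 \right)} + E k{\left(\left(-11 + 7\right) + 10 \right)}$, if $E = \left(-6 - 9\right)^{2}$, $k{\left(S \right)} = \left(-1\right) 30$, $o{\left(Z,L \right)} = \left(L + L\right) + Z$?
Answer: $-6753$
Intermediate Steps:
$o{\left(Z,L \right)} = Z + 2 L$ ($o{\left(Z,L \right)} = 2 L + Z = Z + 2 L$)
$k{\left(S \right)} = -30$
$E = 225$ ($E = \left(-15\right)^{2} = 225$)
$o{\left(11,-7 \right)} + E k{\left(\left(-11 + 7\right) + 10 \right)} = \left(11 + 2 \left(-7\right)\right) + 225 \left(-30\right) = \left(11 - 14\right) - 6750 = -3 - 6750 = -6753$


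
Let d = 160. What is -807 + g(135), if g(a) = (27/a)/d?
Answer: -645599/800 ≈ -807.00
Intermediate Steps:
g(a) = 27/(160*a) (g(a) = (27/a)/160 = (27/a)*(1/160) = 27/(160*a))
-807 + g(135) = -807 + (27/160)/135 = -807 + (27/160)*(1/135) = -807 + 1/800 = -645599/800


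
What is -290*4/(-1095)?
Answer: 232/219 ≈ 1.0594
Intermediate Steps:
-290*4/(-1095) = -1160*(-1/1095) = 232/219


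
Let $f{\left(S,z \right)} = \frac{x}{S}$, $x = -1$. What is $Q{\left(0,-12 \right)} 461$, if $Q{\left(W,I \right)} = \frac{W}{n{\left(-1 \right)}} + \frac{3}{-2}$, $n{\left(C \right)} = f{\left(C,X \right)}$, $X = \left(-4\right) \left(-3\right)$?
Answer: $- \frac{1383}{2} \approx -691.5$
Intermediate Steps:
$X = 12$
$f{\left(S,z \right)} = - \frac{1}{S}$
$n{\left(C \right)} = - \frac{1}{C}$
$Q{\left(W,I \right)} = - \frac{3}{2} + W$ ($Q{\left(W,I \right)} = \frac{W}{\left(-1\right) \frac{1}{-1}} + \frac{3}{-2} = \frac{W}{\left(-1\right) \left(-1\right)} + 3 \left(- \frac{1}{2}\right) = \frac{W}{1} - \frac{3}{2} = W 1 - \frac{3}{2} = W - \frac{3}{2} = - \frac{3}{2} + W$)
$Q{\left(0,-12 \right)} 461 = \left(- \frac{3}{2} + 0\right) 461 = \left(- \frac{3}{2}\right) 461 = - \frac{1383}{2}$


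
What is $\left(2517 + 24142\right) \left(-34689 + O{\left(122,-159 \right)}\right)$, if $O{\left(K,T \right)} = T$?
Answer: $-929012832$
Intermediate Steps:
$\left(2517 + 24142\right) \left(-34689 + O{\left(122,-159 \right)}\right) = \left(2517 + 24142\right) \left(-34689 - 159\right) = 26659 \left(-34848\right) = -929012832$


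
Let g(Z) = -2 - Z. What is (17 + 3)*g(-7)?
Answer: 100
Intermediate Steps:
(17 + 3)*g(-7) = (17 + 3)*(-2 - 1*(-7)) = 20*(-2 + 7) = 20*5 = 100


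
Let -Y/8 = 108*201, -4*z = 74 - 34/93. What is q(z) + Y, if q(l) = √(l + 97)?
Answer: -173664 + √679737/93 ≈ -1.7366e+5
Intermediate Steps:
z = -1712/93 (z = -(74 - 34/93)/4 = -¼*6848/93 = -1712/93 ≈ -18.409)
q(l) = √(97 + l)
Y = -173664 (Y = -864*201 = -8*21708 = -173664)
q(z) + Y = √(97 - 1712/93) - 173664 = √(7309/93) - 173664 = √679737/93 - 173664 = -173664 + √679737/93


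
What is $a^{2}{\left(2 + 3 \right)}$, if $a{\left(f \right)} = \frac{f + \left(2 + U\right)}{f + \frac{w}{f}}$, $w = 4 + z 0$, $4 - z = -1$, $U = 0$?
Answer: $\frac{1225}{841} \approx 1.4566$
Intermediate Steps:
$z = 5$ ($z = 4 - -1 = 4 + 1 = 5$)
$w = 4$ ($w = 4 + 5 \cdot 0 = 4 + 0 = 4$)
$a{\left(f \right)} = \frac{2 + f}{f + \frac{4}{f}}$ ($a{\left(f \right)} = \frac{f + \left(2 + 0\right)}{f + \frac{4}{f}} = \frac{f + 2}{f + \frac{4}{f}} = \frac{2 + f}{f + \frac{4}{f}}$)
$a^{2}{\left(2 + 3 \right)} = \left(\frac{\left(2 + 3\right) \left(2 + \left(2 + 3\right)\right)}{4 + \left(2 + 3\right)^{2}}\right)^{2} = \left(\frac{5 \left(2 + 5\right)}{4 + 5^{2}}\right)^{2} = \left(5 \frac{1}{4 + 25} \cdot 7\right)^{2} = \left(5 \cdot \frac{1}{29} \cdot 7\right)^{2} = \left(\frac{35}{29}\right)^{2} = \frac{1225}{841}$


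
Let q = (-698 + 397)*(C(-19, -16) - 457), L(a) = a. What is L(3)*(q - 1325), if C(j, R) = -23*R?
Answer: 76392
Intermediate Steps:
q = 26789 (q = (-698 + 397)*(-23*(-16) - 457) = -301*(368 - 457) = -301*(-89) = 26789)
L(3)*(q - 1325) = 3*(26789 - 1325) = 3*25464 = 76392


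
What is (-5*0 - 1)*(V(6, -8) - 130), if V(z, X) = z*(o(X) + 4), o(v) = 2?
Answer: 94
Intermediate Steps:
V(z, X) = 6*z (V(z, X) = z*(2 + 4) = z*6 = 6*z)
(-5*0 - 1)*(V(6, -8) - 130) = (-5*0 - 1)*(6*6 - 130) = (0 - 1)*(36 - 130) = -1*(-94) = 94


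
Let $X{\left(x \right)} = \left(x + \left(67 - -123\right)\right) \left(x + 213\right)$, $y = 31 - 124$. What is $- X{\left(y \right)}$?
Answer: $-11640$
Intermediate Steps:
$y = -93$
$X{\left(x \right)} = \left(190 + x\right) \left(213 + x\right)$ ($X{\left(x \right)} = \left(x + \left(67 + 123\right)\right) \left(213 + x\right) = \left(x + 190\right) \left(213 + x\right) = \left(190 + x\right) \left(213 + x\right)$)
$- X{\left(y \right)} = - (40470 + \left(-93\right)^{2} + 403 \left(-93\right)) = - (40470 + 8649 - 37479) = \left(-1\right) 11640 = -11640$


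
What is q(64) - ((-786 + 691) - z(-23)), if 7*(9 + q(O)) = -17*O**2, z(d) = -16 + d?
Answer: -69303/7 ≈ -9900.4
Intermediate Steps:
q(O) = -9 - 17*O**2/7 (q(O) = -9 + (-17*O**2)/7 = -9 - 17*O**2/7)
q(64) - ((-786 + 691) - z(-23)) = (-9 - 17/7*64**2) - ((-786 + 691) - (-16 - 23)) = (-9 - 17/7*4096) - (-95 - 1*(-39)) = (-9 - 69632/7) - (-95 + 39) = -69695/7 - 1*(-56) = -69695/7 + 56 = -69303/7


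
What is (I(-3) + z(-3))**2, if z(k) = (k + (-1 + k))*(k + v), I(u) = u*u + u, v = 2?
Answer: 169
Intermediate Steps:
I(u) = u + u**2 (I(u) = u**2 + u = u + u**2)
z(k) = (-1 + 2*k)*(2 + k) (z(k) = (k + (-1 + k))*(k + 2) = (-1 + 2*k)*(2 + k))
(I(-3) + z(-3))**2 = (-3*(1 - 3) + (-2 + 2*(-3)**2 + 3*(-3)))**2 = (-3*(-2) + (-2 + 2*9 - 9))**2 = (6 + (-2 + 18 - 9))**2 = (6 + 7)**2 = 13**2 = 169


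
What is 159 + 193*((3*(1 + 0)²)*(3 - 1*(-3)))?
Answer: 3633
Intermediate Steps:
159 + 193*((3*(1 + 0)²)*(3 - 1*(-3))) = 159 + 193*((3*1²)*(3 + 3)) = 159 + 193*((3*1)*6) = 159 + 193*(3*6) = 159 + 193*18 = 159 + 3474 = 3633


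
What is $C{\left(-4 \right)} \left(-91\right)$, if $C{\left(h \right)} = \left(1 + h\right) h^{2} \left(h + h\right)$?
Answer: $-34944$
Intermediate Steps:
$C{\left(h \right)} = 2 h^{3} \left(1 + h\right)$ ($C{\left(h \right)} = h^{2} \left(1 + h\right) 2 h = 2 h^{3} \left(1 + h\right)$)
$C{\left(-4 \right)} \left(-91\right) = 2 \left(-4\right)^{3} \left(1 - 4\right) \left(-91\right) = 2 \left(-64\right) \left(-3\right) \left(-91\right) = 384 \left(-91\right) = -34944$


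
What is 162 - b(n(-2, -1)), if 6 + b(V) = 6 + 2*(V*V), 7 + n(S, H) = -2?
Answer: 0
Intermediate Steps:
n(S, H) = -9 (n(S, H) = -7 - 2 = -9)
b(V) = 2*V² (b(V) = -6 + (6 + 2*(V*V)) = -6 + (6 + 2*V²) = 2*V²)
162 - b(n(-2, -1)) = 162 - 2*(-9)² = 162 - 2*81 = 162 - 1*162 = 162 - 162 = 0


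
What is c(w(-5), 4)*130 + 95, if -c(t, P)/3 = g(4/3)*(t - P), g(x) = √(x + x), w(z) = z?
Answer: 95 + 2340*√6 ≈ 5826.8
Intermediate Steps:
g(x) = √2*√x (g(x) = √(2*x) = √2*√x)
c(t, P) = -2*√6*(t - P) (c(t, P) = -3*√2*√(4/3)*(t - P) = -3*√2*(2*√3/3)*(t - P) = -3*2*√6/3*(t - P) = -2*√6*(t - P))
c(w(-5), 4)*130 + 95 = (2*√6*(4 - 1*(-5)))*130 + 95 = (2*√6*(4 + 5))*130 + 95 = (2*√6*9)*130 + 95 = (18*√6)*130 + 95 = 2340*√6 + 95 = 95 + 2340*√6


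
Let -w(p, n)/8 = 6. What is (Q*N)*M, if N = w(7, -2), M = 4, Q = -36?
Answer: 6912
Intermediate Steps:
w(p, n) = -48 (w(p, n) = -8*6 = -48)
N = -48
(Q*N)*M = -36*(-48)*4 = 1728*4 = 6912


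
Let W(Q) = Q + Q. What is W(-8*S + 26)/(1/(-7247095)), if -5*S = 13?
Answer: -678328092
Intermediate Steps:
S = -13/5 (S = -⅕*13 = -13/5 ≈ -2.6000)
W(Q) = 2*Q
W(-8*S + 26)/(1/(-7247095)) = (2*(-8*(-13/5) + 26))/(1/(-7247095)) = (2*(104/5 + 26))/(-1/7247095) = (2*(234/5))*(-7247095) = (468/5)*(-7247095) = -678328092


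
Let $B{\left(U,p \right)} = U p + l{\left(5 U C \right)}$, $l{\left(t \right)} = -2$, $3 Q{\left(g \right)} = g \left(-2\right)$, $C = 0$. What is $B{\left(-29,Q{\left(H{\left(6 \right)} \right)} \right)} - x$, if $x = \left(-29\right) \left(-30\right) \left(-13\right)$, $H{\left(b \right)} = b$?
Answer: $11424$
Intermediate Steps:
$Q{\left(g \right)} = - \frac{2 g}{3}$ ($Q{\left(g \right)} = \frac{g \left(-2\right)}{3} = \frac{\left(-2\right) g}{3} = - \frac{2 g}{3}$)
$x = -11310$ ($x = 870 \left(-13\right) = -11310$)
$B{\left(U,p \right)} = -2 + U p$ ($B{\left(U,p \right)} = U p - 2 = -2 + U p$)
$B{\left(-29,Q{\left(H{\left(6 \right)} \right)} \right)} - x = \left(-2 - 29 \left(\left(- \frac{2}{3}\right) 6\right)\right) - -11310 = \left(-2 - -116\right) + 11310 = \left(-2 + 116\right) + 11310 = 114 + 11310 = 11424$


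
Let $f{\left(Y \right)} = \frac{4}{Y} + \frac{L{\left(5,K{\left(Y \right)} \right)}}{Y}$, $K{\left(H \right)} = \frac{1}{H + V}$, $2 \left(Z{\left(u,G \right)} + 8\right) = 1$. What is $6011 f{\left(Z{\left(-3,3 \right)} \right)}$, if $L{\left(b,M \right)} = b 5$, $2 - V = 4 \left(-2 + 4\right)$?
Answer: $- \frac{348638}{15} \approx -23243.0$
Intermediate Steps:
$V = -6$ ($V = 2 - 4 \left(-2 + 4\right) = 2 - 4 \cdot 2 = 2 - 8 = -6$)
$Z{\left(u,G \right)} = - \frac{15}{2}$ ($Z{\left(u,G \right)} = -8 + \frac{1}{2} \cdot 1 = -8 + \frac{1}{2} = - \frac{15}{2}$)
$K{\left(H \right)} = \frac{1}{-6 + H}$ ($K{\left(H \right)} = \frac{1}{H - 6} = \frac{1}{-6 + H}$)
$L{\left(b,M \right)} = 5 b$
$f{\left(Y \right)} = \frac{29}{Y}$ ($f{\left(Y \right)} = \frac{4}{Y} + \frac{5 \cdot 5}{Y} = \frac{4}{Y} + \frac{25}{Y} = \frac{29}{Y}$)
$6011 f{\left(Z{\left(-3,3 \right)} \right)} = 6011 \frac{29}{- \frac{15}{2}} = 6011 \cdot 29 \left(- \frac{2}{15}\right) = 6011 \left(- \frac{58}{15}\right) = - \frac{348638}{15}$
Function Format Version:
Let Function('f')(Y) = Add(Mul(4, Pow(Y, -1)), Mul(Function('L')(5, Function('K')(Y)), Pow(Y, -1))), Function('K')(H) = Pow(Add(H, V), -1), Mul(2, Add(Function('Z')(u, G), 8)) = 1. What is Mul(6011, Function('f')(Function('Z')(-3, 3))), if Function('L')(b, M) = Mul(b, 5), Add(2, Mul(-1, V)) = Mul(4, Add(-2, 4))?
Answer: Rational(-348638, 15) ≈ -23243.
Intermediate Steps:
V = -6 (V = Add(2, Mul(-1, Mul(4, Add(-2, 4)))) = Add(2, Mul(-1, Mul(4, 2))) = Add(2, Mul(-1, 8)) = Add(2, -8) = -6)
Function('Z')(u, G) = Rational(-15, 2) (Function('Z')(u, G) = Add(-8, Mul(Rational(1, 2), 1)) = Add(-8, Rational(1, 2)) = Rational(-15, 2))
Function('K')(H) = Pow(Add(-6, H), -1) (Function('K')(H) = Pow(Add(H, -6), -1) = Pow(Add(-6, H), -1))
Function('L')(b, M) = Mul(5, b)
Function('f')(Y) = Mul(29, Pow(Y, -1)) (Function('f')(Y) = Add(Mul(4, Pow(Y, -1)), Mul(Mul(5, 5), Pow(Y, -1))) = Add(Mul(4, Pow(Y, -1)), Mul(25, Pow(Y, -1))) = Mul(29, Pow(Y, -1)))
Mul(6011, Function('f')(Function('Z')(-3, 3))) = Mul(6011, Mul(29, Pow(Rational(-15, 2), -1))) = Mul(6011, Mul(29, Rational(-2, 15))) = Mul(6011, Rational(-58, 15)) = Rational(-348638, 15)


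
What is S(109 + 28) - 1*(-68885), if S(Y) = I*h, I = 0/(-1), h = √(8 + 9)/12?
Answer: 68885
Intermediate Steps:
h = √17/12 (h = √17*(1/12) = √17/12 ≈ 0.34359)
I = 0 (I = 0*(-1) = 0)
S(Y) = 0 (S(Y) = 0*(√17/12) = 0)
S(109 + 28) - 1*(-68885) = 0 - 1*(-68885) = 0 + 68885 = 68885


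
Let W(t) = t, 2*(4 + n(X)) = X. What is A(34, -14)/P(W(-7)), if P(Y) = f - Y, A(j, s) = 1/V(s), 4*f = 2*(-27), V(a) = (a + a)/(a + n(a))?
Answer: -25/182 ≈ -0.13736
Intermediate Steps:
n(X) = -4 + X/2
V(a) = 2*a/(-4 + 3*a/2) (V(a) = (a + a)/(a + (-4 + a/2)) = (2*a)/(-4 + 3*a/2) = 2*a/(-4 + 3*a/2))
f = -27/2 (f = (2*(-27))/4 = (1/4)*(-54) = -27/2 ≈ -13.500)
A(j, s) = (-8 + 3*s)/(4*s) (A(j, s) = 1/(4*s/(-8 + 3*s)) = (-8 + 3*s)/(4*s))
P(Y) = -27/2 - Y
A(34, -14)/P(W(-7)) = (3/4 - 2/(-14))/(-27/2 - 1*(-7)) = (3/4 - 2*(-1/14))/(-27/2 + 7) = (3/4 + 1/7)/(-13/2) = (25/28)*(-2/13) = -25/182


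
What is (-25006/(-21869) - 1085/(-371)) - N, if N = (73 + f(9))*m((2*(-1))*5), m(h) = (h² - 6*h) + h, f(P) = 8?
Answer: -14077827537/1159057 ≈ -12146.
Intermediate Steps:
m(h) = h² - 5*h
N = 12150 (N = (73 + 8)*(((2*(-1))*5)*(-5 + (2*(-1))*5)) = 81*((-2*5)*(-5 - 2*5)) = 81*(-10*(-5 - 10)) = 81*(-10*(-15)) = 81*150 = 12150)
(-25006/(-21869) - 1085/(-371)) - N = (-25006/(-21869) - 1085/(-371)) - 1*12150 = (-25006*(-1/21869) - 1085*(-1/371)) - 12150 = (25006/21869 + 155/53) - 12150 = 4715013/1159057 - 12150 = -14077827537/1159057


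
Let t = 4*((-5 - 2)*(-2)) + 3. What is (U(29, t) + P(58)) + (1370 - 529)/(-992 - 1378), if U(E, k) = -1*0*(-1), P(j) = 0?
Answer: -841/2370 ≈ -0.35485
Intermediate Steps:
t = 59 (t = 4*(-7*(-2)) + 3 = 4*14 + 3 = 56 + 3 = 59)
U(E, k) = 0 (U(E, k) = 0*(-1) = 0)
(U(29, t) + P(58)) + (1370 - 529)/(-992 - 1378) = (0 + 0) + (1370 - 529)/(-992 - 1378) = 0 + 841/(-2370) = 0 + 841*(-1/2370) = 0 - 841/2370 = -841/2370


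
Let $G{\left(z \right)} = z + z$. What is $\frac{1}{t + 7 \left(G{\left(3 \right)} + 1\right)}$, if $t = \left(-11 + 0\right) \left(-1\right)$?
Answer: $\frac{1}{60} \approx 0.016667$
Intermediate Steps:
$G{\left(z \right)} = 2 z$
$t = 11$ ($t = \left(-11\right) \left(-1\right) = 11$)
$\frac{1}{t + 7 \left(G{\left(3 \right)} + 1\right)} = \frac{1}{11 + 7 \left(2 \cdot 3 + 1\right)} = \frac{1}{11 + 7 \left(6 + 1\right)} = \frac{1}{11 + 7 \cdot 7} = \frac{1}{11 + 49} = \frac{1}{60}$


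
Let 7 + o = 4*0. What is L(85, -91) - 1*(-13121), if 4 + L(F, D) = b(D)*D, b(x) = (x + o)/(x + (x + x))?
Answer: 39253/3 ≈ 13084.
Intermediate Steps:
o = -7 (o = -7 + 4*0 = -7 + 0 = -7)
b(x) = (-7 + x)/(3*x) (b(x) = (x - 7)/(x + (x + x)) = (-7 + x)/(x + 2*x) = (-7 + x)/((3*x)) = (-7 + x)*(1/(3*x)) = (-7 + x)/(3*x))
L(F, D) = -19/3 + D/3 (L(F, D) = -4 + ((-7 + D)/(3*D))*D = -4 + (-7/3 + D/3) = -19/3 + D/3)
L(85, -91) - 1*(-13121) = (-19/3 + (1/3)*(-91)) - 1*(-13121) = (-19/3 - 91/3) + 13121 = -110/3 + 13121 = 39253/3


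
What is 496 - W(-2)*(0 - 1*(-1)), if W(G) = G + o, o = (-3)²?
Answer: 489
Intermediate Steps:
o = 9
W(G) = 9 + G (W(G) = G + 9 = 9 + G)
496 - W(-2)*(0 - 1*(-1)) = 496 - (9 - 2)*(0 - 1*(-1)) = 496 - 7*(0 + 1) = 496 - 7 = 489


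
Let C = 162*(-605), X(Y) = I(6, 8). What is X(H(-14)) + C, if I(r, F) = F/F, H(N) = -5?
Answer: -98009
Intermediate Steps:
I(r, F) = 1
X(Y) = 1
C = -98010
X(H(-14)) + C = 1 - 98010 = -98009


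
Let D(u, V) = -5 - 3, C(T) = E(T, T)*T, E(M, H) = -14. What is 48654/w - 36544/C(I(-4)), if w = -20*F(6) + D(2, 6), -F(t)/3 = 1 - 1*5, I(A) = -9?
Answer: -3798329/7812 ≈ -486.22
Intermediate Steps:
F(t) = 12 (F(t) = -3*(1 - 1*5) = -3*(1 - 5) = -3*(-4) = 12)
C(T) = -14*T
D(u, V) = -8
w = -248 (w = -20*12 - 8 = -240 - 8 = -248)
48654/w - 36544/C(I(-4)) = 48654/(-248) - 36544/((-14*(-9))) = 48654*(-1/248) - 36544/126 = -24327/124 - 36544*1/126 = -24327/124 - 18272/63 = -3798329/7812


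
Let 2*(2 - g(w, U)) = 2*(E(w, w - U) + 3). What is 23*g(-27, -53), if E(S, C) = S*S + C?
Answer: -17388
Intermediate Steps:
E(S, C) = C + S**2 (E(S, C) = S**2 + C = C + S**2)
g(w, U) = -1 + U - w - w**2 (g(w, U) = 2 - (((w - U) + w**2) + 3) = 2 - ((w + w**2 - U) + 3) = 2 - (3 + w + w**2 - U) = 2 - (6 - 2*U + 2*w + 2*w**2)/2 = 2 + (-3 + U - w - w**2) = -1 + U - w - w**2)
23*g(-27, -53) = 23*(-1 - 53 - 1*(-27) - 1*(-27)**2) = 23*(-1 - 53 + 27 - 1*729) = 23*(-1 - 53 + 27 - 729) = 23*(-756) = -17388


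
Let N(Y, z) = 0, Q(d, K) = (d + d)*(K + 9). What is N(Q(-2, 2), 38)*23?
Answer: 0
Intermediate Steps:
Q(d, K) = 2*d*(9 + K) (Q(d, K) = (2*d)*(9 + K) = 2*d*(9 + K))
N(Q(-2, 2), 38)*23 = 0*23 = 0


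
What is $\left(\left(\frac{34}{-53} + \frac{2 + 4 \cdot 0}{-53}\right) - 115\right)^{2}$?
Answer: $\frac{37589161}{2809} \approx 13382.0$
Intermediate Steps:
$\left(\left(\frac{34}{-53} + \frac{2 + 4 \cdot 0}{-53}\right) - 115\right)^{2} = \left(\left(34 \left(- \frac{1}{53}\right) + \left(2 + 0\right) \left(- \frac{1}{53}\right)\right) - 115\right)^{2} = \left(\left(- \frac{34}{53} + 2 \left(- \frac{1}{53}\right)\right) - 115\right)^{2} = \left(\left(- \frac{34}{53} - \frac{2}{53}\right) - 115\right)^{2} = \left(- \frac{36}{53} - 115\right)^{2} = \left(- \frac{6131}{53}\right)^{2} = \frac{37589161}{2809}$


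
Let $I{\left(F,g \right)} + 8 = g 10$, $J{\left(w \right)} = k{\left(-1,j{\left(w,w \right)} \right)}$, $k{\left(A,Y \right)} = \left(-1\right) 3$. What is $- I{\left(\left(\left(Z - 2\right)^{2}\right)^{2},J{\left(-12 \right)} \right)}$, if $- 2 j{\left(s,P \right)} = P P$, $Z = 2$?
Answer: $38$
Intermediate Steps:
$j{\left(s,P \right)} = - \frac{P^{2}}{2}$ ($j{\left(s,P \right)} = - \frac{P P}{2} = - \frac{P^{2}}{2}$)
$k{\left(A,Y \right)} = -3$
$J{\left(w \right)} = -3$
$I{\left(F,g \right)} = -8 + 10 g$ ($I{\left(F,g \right)} = -8 + g 10 = -8 + 10 g$)
$- I{\left(\left(\left(Z - 2\right)^{2}\right)^{2},J{\left(-12 \right)} \right)} = - (-8 + 10 \left(-3\right)) = - (-8 - 30) = \left(-1\right) \left(-38\right) = 38$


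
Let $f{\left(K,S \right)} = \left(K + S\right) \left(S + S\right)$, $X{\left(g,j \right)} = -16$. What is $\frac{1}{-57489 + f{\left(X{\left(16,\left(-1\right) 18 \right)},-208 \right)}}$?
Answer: $\frac{1}{35695} \approx 2.8015 \cdot 10^{-5}$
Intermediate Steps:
$f{\left(K,S \right)} = 2 S \left(K + S\right)$ ($f{\left(K,S \right)} = \left(K + S\right) 2 S = 2 S \left(K + S\right)$)
$\frac{1}{-57489 + f{\left(X{\left(16,\left(-1\right) 18 \right)},-208 \right)}} = \frac{1}{-57489 + 2 \left(-208\right) \left(-16 - 208\right)} = \frac{1}{-57489 + 2 \left(-208\right) \left(-224\right)} = \frac{1}{-57489 + 93184} = \frac{1}{35695}$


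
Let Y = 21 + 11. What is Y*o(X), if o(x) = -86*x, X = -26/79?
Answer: 71552/79 ≈ 905.72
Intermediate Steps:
X = -26/79 (X = -26*1/79 = -26/79 ≈ -0.32911)
Y = 32
Y*o(X) = 32*(-86*(-26/79)) = 32*(2236/79) = 71552/79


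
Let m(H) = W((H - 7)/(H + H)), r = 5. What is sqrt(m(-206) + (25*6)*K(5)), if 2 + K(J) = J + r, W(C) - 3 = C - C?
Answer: sqrt(1203) ≈ 34.684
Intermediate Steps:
W(C) = 3 (W(C) = 3 + (C - C) = 3 + 0 = 3)
K(J) = 3 + J (K(J) = -2 + (J + 5) = -2 + (5 + J) = 3 + J)
m(H) = 3
sqrt(m(-206) + (25*6)*K(5)) = sqrt(3 + (25*6)*(3 + 5)) = sqrt(3 + 150*8) = sqrt(3 + 1200) = sqrt(1203)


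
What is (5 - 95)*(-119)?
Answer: 10710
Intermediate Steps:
(5 - 95)*(-119) = -90*(-119) = 10710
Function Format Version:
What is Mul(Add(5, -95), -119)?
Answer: 10710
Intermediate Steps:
Mul(Add(5, -95), -119) = Mul(-90, -119) = 10710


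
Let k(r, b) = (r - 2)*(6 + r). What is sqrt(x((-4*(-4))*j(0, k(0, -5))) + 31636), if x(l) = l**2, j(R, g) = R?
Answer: 2*sqrt(7909) ≈ 177.87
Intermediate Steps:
k(r, b) = (-2 + r)*(6 + r)
sqrt(x((-4*(-4))*j(0, k(0, -5))) + 31636) = sqrt((-4*(-4)*0)**2 + 31636) = sqrt((16*0)**2 + 31636) = sqrt(0**2 + 31636) = sqrt(0 + 31636) = sqrt(31636) = 2*sqrt(7909)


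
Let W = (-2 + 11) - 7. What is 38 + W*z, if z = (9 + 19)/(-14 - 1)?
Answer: 514/15 ≈ 34.267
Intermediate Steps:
W = 2 (W = 9 - 7 = 2)
z = -28/15 (z = 28/(-15) = 28*(-1/15) = -28/15 ≈ -1.8667)
38 + W*z = 38 + 2*(-28/15) = 38 - 56/15 = 514/15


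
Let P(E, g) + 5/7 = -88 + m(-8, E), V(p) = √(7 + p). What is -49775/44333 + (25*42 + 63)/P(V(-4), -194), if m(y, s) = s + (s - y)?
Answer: -211010254370/14126134121 - 109074*√3/318637 ≈ -15.530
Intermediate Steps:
m(y, s) = -y + 2*s
P(E, g) = -565/7 + 2*E (P(E, g) = -5/7 + (-88 + (-1*(-8) + 2*E)) = -5/7 + (-88 + (8 + 2*E)) = -5/7 + (-80 + 2*E) = -565/7 + 2*E)
-49775/44333 + (25*42 + 63)/P(V(-4), -194) = -49775/44333 + (25*42 + 63)/(-565/7 + 2*√(7 - 4)) = -49775*1/44333 + (1050 + 63)/(-565/7 + 2*√3) = -49775/44333 + 1113/(-565/7 + 2*√3)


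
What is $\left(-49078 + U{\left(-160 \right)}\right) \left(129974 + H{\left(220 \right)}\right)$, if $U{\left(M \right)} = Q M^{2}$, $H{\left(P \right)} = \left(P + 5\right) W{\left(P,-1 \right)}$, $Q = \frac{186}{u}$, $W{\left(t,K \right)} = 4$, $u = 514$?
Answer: $- \frac{1339134963004}{257} \approx -5.2106 \cdot 10^{9}$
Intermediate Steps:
$Q = \frac{93}{257}$ ($Q = \frac{186}{514} = 186 \cdot \frac{1}{514} = \frac{93}{257} \approx 0.36187$)
$H{\left(P \right)} = 20 + 4 P$ ($H{\left(P \right)} = \left(P + 5\right) 4 = \left(5 + P\right) 4 = 20 + 4 P$)
$U{\left(M \right)} = \frac{93 M^{2}}{257}$
$\left(-49078 + U{\left(-160 \right)}\right) \left(129974 + H{\left(220 \right)}\right) = \left(-49078 + \frac{93 \left(-160\right)^{2}}{257}\right) \left(129974 + \left(20 + 4 \cdot 220\right)\right) = \left(-49078 + \frac{93}{257} \cdot 25600\right) \left(129974 + \left(20 + 880\right)\right) = \left(-49078 + \frac{2380800}{257}\right) \left(129974 + 900\right) = \left(- \frac{10232246}{257}\right) 130874 = - \frac{1339134963004}{257}$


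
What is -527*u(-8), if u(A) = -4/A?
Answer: -527/2 ≈ -263.50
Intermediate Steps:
-527*u(-8) = -(-2108)/(-8) = -(-2108)*(-1)/8 = -527*½ = -527/2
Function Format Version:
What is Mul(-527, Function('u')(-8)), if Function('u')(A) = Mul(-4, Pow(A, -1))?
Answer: Rational(-527, 2) ≈ -263.50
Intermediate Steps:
Mul(-527, Function('u')(-8)) = Mul(-527, Mul(-4, Pow(-8, -1))) = Mul(-527, Mul(-4, Rational(-1, 8))) = Mul(-527, Rational(1, 2)) = Rational(-527, 2)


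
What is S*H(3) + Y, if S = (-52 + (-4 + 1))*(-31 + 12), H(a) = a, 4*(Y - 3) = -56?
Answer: 3124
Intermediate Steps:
Y = -11 (Y = 3 + (1/4)*(-56) = 3 - 14 = -11)
S = 1045 (S = (-52 - 3)*(-19) = -55*(-19) = 1045)
S*H(3) + Y = 1045*3 - 11 = 3135 - 11 = 3124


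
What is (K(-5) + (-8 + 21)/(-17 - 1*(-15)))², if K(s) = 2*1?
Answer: 81/4 ≈ 20.250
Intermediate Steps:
K(s) = 2
(K(-5) + (-8 + 21)/(-17 - 1*(-15)))² = (2 + (-8 + 21)/(-17 - 1*(-15)))² = (2 + 13/(-17 + 15))² = (2 + 13/(-2))² = (2 + 13*(-½))² = (2 - 13/2)² = (-9/2)² = 81/4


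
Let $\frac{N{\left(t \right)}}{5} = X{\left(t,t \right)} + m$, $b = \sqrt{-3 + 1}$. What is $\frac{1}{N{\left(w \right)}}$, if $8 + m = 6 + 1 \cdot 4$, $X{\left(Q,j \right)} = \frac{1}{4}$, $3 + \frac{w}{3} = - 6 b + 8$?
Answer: $\frac{4}{45} \approx 0.088889$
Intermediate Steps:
$b = i \sqrt{2}$ ($b = \sqrt{-2} = i \sqrt{2} \approx 1.4142 i$)
$w = 15 - 18 i \sqrt{2}$ ($w = -9 + 3 \left(- 6 i \sqrt{2} + 8\right) = -9 + 3 \left(8 - 6 i \sqrt{2}\right) = -9 + \left(24 - 18 i \sqrt{2}\right) = 15 - 18 i \sqrt{2} \approx 15.0 - 25.456 i$)
$X{\left(Q,j \right)} = \frac{1}{4}$
$m = 2$ ($m = -8 + \left(6 + 1 \cdot 4\right) = -8 + \left(6 + 4\right) = -8 + 10 = 2$)
$N{\left(t \right)} = \frac{45}{4}$ ($N{\left(t \right)} = 5 \left(\frac{1}{4} + 2\right) = 5 \cdot \frac{9}{4} = \frac{45}{4}$)
$\frac{1}{N{\left(w \right)}} = \frac{1}{\frac{45}{4}} = \frac{4}{45}$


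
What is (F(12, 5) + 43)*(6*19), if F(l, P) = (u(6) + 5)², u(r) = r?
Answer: 18696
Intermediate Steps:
F(l, P) = 121 (F(l, P) = (6 + 5)² = 11² = 121)
(F(12, 5) + 43)*(6*19) = (121 + 43)*(6*19) = 164*114 = 18696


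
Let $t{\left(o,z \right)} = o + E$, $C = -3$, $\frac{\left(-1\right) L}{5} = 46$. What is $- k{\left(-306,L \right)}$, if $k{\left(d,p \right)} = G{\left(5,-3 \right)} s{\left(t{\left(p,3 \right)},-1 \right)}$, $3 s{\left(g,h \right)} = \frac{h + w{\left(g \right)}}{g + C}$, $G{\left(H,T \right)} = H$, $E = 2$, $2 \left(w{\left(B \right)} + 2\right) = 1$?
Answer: $- \frac{25}{1386} \approx -0.018038$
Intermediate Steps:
$L = -230$ ($L = \left(-5\right) 46 = -230$)
$w{\left(B \right)} = - \frac{3}{2}$ ($w{\left(B \right)} = -2 + \frac{1}{2} \cdot 1 = -2 + \frac{1}{2} = - \frac{3}{2}$)
$t{\left(o,z \right)} = 2 + o$ ($t{\left(o,z \right)} = o + 2 = 2 + o$)
$s{\left(g,h \right)} = \frac{- \frac{3}{2} + h}{3 \left(-3 + g\right)}$ ($s{\left(g,h \right)} = \frac{\left(h - \frac{3}{2}\right) \frac{1}{g - 3}}{3} = \frac{\left(- \frac{3}{2} + h\right) \frac{1}{-3 + g}}{3} = \frac{\frac{1}{-3 + g} \left(- \frac{3}{2} + h\right)}{3} = \frac{- \frac{3}{2} + h}{3 \left(-3 + g\right)}$)
$k{\left(d,p \right)} = - \frac{25}{6 \left(-1 + p\right)}$ ($k{\left(d,p \right)} = 5 \frac{-3 + 2 \left(-1\right)}{6 \left(-3 + \left(2 + p\right)\right)} = 5 \frac{-3 - 2}{6 \left(-1 + p\right)} = 5 \cdot \frac{1}{6} \frac{1}{-1 + p} \left(-5\right) = 5 \left(- \frac{5}{6 \left(-1 + p\right)}\right) = - \frac{25}{6 \left(-1 + p\right)}$)
$- k{\left(-306,L \right)} = - \frac{-25}{-6 + 6 \left(-230\right)} = - \frac{-25}{-6 - 1380} = - \frac{-25}{-1386} = - \frac{\left(-25\right) \left(-1\right)}{1386} = \left(-1\right) \frac{25}{1386} = - \frac{25}{1386}$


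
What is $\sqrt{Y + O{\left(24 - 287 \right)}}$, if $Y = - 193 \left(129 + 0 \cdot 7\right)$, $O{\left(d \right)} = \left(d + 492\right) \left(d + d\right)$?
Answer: $i \sqrt{145351} \approx 381.25 i$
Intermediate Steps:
$O{\left(d \right)} = 2 d \left(492 + d\right)$ ($O{\left(d \right)} = \left(492 + d\right) 2 d = 2 d \left(492 + d\right)$)
$Y = -24897$ ($Y = - 193 \left(129 + 0\right) = \left(-193\right) 129 = -24897$)
$\sqrt{Y + O{\left(24 - 287 \right)}} = \sqrt{-24897 + 2 \left(24 - 287\right) \left(492 + \left(24 - 287\right)\right)} = \sqrt{-24897 + 2 \left(-263\right) \left(492 - 263\right)} = \sqrt{-24897 + 2 \left(-263\right) 229} = \sqrt{-24897 - 120454} = \sqrt{-145351} = i \sqrt{145351}$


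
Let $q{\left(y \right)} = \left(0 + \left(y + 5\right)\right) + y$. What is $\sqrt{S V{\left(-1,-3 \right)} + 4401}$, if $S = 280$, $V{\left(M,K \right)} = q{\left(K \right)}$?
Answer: $\sqrt{4121} \approx 64.195$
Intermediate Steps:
$q{\left(y \right)} = 5 + 2 y$ ($q{\left(y \right)} = \left(0 + \left(5 + y\right)\right) + y = \left(5 + y\right) + y = 5 + 2 y$)
$V{\left(M,K \right)} = 5 + 2 K$
$\sqrt{S V{\left(-1,-3 \right)} + 4401} = \sqrt{280 \left(5 + 2 \left(-3\right)\right) + 4401} = \sqrt{280 \left(5 - 6\right) + 4401} = \sqrt{280 \left(-1\right) + 4401} = \sqrt{-280 + 4401} = \sqrt{4121}$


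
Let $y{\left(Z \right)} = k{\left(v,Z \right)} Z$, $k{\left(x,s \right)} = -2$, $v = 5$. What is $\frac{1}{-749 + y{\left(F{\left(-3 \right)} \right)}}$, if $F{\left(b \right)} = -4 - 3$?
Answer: $- \frac{1}{735} \approx -0.0013605$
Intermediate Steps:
$F{\left(b \right)} = -7$ ($F{\left(b \right)} = -4 - 3 = -7$)
$y{\left(Z \right)} = - 2 Z$
$\frac{1}{-749 + y{\left(F{\left(-3 \right)} \right)}} = \frac{1}{-749 - -14} = \frac{1}{-749 + 14} = \frac{1}{-735} = - \frac{1}{735}$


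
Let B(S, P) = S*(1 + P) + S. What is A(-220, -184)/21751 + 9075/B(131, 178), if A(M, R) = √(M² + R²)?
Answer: 605/1572 + 4*√5141/21751 ≈ 0.39805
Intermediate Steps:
B(S, P) = S + S*(1 + P)
A(-220, -184)/21751 + 9075/B(131, 178) = √((-220)² + (-184)²)/21751 + 9075/((131*(2 + 178))) = √(48400 + 33856)*(1/21751) + 9075/((131*180)) = √82256*(1/21751) + 9075/23580 = (4*√5141)*(1/21751) + 9075*(1/23580) = 4*√5141/21751 + 605/1572 = 605/1572 + 4*√5141/21751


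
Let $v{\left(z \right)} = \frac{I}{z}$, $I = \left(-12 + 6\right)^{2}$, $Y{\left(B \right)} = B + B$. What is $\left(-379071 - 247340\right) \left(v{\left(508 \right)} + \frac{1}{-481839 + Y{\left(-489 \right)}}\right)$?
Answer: $- \frac{2721897363886}{61317759} \approx -44390.0$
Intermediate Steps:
$Y{\left(B \right)} = 2 B$
$I = 36$ ($I = \left(-6\right)^{2} = 36$)
$v{\left(z \right)} = \frac{36}{z}$
$\left(-379071 - 247340\right) \left(v{\left(508 \right)} + \frac{1}{-481839 + Y{\left(-489 \right)}}\right) = \left(-379071 - 247340\right) \left(\frac{36}{508} + \frac{1}{-481839 + 2 \left(-489\right)}\right) = - 626411 \left(36 \cdot \frac{1}{508} + \frac{1}{-481839 - 978}\right) = - 626411 \left(\frac{9}{127} + \frac{1}{-482817}\right) = - 626411 \left(\frac{9}{127} - \frac{1}{482817}\right) = \left(-626411\right) \frac{4345226}{61317759} = - \frac{2721897363886}{61317759}$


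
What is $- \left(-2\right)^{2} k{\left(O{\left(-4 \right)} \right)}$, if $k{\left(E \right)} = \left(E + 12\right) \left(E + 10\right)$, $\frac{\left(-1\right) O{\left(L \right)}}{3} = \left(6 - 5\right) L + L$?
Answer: $-4896$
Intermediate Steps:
$O{\left(L \right)} = - 6 L$ ($O{\left(L \right)} = - 3 \left(\left(6 - 5\right) L + L\right) = - 3 \left(1 L + L\right) = - 3 \left(L + L\right) = - 3 \cdot 2 L = - 6 L$)
$k{\left(E \right)} = \left(10 + E\right) \left(12 + E\right)$ ($k{\left(E \right)} = \left(12 + E\right) \left(10 + E\right) = \left(10 + E\right) \left(12 + E\right)$)
$- \left(-2\right)^{2} k{\left(O{\left(-4 \right)} \right)} = - \left(-2\right)^{2} \left(120 + \left(\left(-6\right) \left(-4\right)\right)^{2} + 22 \left(\left(-6\right) \left(-4\right)\right)\right) = \left(-1\right) 4 \left(120 + 24^{2} + 22 \cdot 24\right) = - 4 \left(120 + 576 + 528\right) = \left(-4\right) 1224 = -4896$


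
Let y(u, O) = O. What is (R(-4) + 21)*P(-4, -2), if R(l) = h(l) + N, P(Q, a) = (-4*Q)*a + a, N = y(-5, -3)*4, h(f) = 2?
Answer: -374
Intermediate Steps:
N = -12 (N = -3*4 = -12)
P(Q, a) = a - 4*Q*a (P(Q, a) = -4*Q*a + a = a - 4*Q*a)
R(l) = -10 (R(l) = 2 - 12 = -10)
(R(-4) + 21)*P(-4, -2) = (-10 + 21)*(-2*(1 - 4*(-4))) = 11*(-2*(1 + 16)) = 11*(-2*17) = 11*(-34) = -374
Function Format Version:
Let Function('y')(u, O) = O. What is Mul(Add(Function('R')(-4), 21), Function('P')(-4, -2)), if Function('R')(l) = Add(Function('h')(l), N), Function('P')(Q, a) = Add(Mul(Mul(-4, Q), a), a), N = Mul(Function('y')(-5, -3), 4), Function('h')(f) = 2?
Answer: -374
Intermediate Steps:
N = -12 (N = Mul(-3, 4) = -12)
Function('P')(Q, a) = Add(a, Mul(-4, Q, a)) (Function('P')(Q, a) = Add(Mul(-4, Q, a), a) = Add(a, Mul(-4, Q, a)))
Function('R')(l) = -10 (Function('R')(l) = Add(2, -12) = -10)
Mul(Add(Function('R')(-4), 21), Function('P')(-4, -2)) = Mul(Add(-10, 21), Mul(-2, Add(1, Mul(-4, -4)))) = Mul(11, Mul(-2, Add(1, 16))) = Mul(11, Mul(-2, 17)) = Mul(11, -34) = -374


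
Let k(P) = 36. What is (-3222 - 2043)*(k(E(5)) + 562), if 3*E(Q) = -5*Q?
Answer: -3148470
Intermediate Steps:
E(Q) = -5*Q/3 (E(Q) = (-5*Q)/3 = -5*Q/3)
(-3222 - 2043)*(k(E(5)) + 562) = (-3222 - 2043)*(36 + 562) = -5265*598 = -3148470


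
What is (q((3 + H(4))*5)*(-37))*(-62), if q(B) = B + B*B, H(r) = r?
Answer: 2890440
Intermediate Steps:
q(B) = B + B²
(q((3 + H(4))*5)*(-37))*(-62) = ((((3 + 4)*5)*(1 + (3 + 4)*5))*(-37))*(-62) = (((7*5)*(1 + 7*5))*(-37))*(-62) = ((35*(1 + 35))*(-37))*(-62) = ((35*36)*(-37))*(-62) = (1260*(-37))*(-62) = -46620*(-62) = 2890440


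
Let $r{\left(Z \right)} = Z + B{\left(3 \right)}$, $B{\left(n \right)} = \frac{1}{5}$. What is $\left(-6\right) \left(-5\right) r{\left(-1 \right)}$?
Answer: $-24$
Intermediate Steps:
$B{\left(n \right)} = \frac{1}{5}$
$r{\left(Z \right)} = \frac{1}{5} + Z$ ($r{\left(Z \right)} = Z + \frac{1}{5} = \frac{1}{5} + Z$)
$\left(-6\right) \left(-5\right) r{\left(-1 \right)} = \left(-6\right) \left(-5\right) \left(\frac{1}{5} - 1\right) = 30 \left(- \frac{4}{5}\right) = -24$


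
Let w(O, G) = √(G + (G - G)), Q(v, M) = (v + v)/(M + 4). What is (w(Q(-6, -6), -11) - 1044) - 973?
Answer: -2017 + I*√11 ≈ -2017.0 + 3.3166*I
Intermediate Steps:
Q(v, M) = 2*v/(4 + M) (Q(v, M) = (2*v)/(4 + M) = 2*v/(4 + M))
w(O, G) = √G (w(O, G) = √(G + 0) = √G)
(w(Q(-6, -6), -11) - 1044) - 973 = (√(-11) - 1044) - 973 = (I*√11 - 1044) - 973 = (-1044 + I*√11) - 973 = -2017 + I*√11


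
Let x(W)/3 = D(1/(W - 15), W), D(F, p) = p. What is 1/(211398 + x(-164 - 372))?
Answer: 1/209790 ≈ 4.7667e-6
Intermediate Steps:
x(W) = 3*W
1/(211398 + x(-164 - 372)) = 1/(211398 + 3*(-164 - 372)) = 1/(211398 + 3*(-536)) = 1/(211398 - 1608) = 1/209790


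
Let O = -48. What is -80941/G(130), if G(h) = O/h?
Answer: 5261165/24 ≈ 2.1922e+5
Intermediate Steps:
G(h) = -48/h
-80941/G(130) = -80941/((-48/130)) = -80941/((-48*1/130)) = -80941/(-24/65) = -80941*(-65/24) = 5261165/24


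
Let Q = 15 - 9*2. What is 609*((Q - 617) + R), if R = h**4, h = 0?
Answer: -377580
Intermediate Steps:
Q = -3 (Q = 15 - 18 = -3)
R = 0 (R = 0**4 = 0)
609*((Q - 617) + R) = 609*((-3 - 617) + 0) = 609*(-620 + 0) = 609*(-620) = -377580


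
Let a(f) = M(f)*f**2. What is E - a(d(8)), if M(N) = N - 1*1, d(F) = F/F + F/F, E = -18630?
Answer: -18634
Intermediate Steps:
d(F) = 2 (d(F) = 1 + 1 = 2)
M(N) = -1 + N (M(N) = N - 1 = -1 + N)
a(f) = f**2*(-1 + f) (a(f) = (-1 + f)*f**2 = f**2*(-1 + f))
E - a(d(8)) = -18630 - 2**2*(-1 + 2) = -18630 - 4 = -18634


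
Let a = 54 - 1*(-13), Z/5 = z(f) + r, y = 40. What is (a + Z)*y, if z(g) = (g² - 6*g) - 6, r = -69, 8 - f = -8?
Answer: 19680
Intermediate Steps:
f = 16 (f = 8 - 1*(-8) = 8 + 8 = 16)
z(g) = -6 + g² - 6*g
Z = 425 (Z = 5*((-6 + 16² - 6*16) - 69) = 5*((-6 + 256 - 96) - 69) = 5*(154 - 69) = 5*85 = 425)
a = 67 (a = 54 + 13 = 67)
(a + Z)*y = (67 + 425)*40 = 492*40 = 19680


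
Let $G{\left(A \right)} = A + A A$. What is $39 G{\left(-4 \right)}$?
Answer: $468$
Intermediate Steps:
$G{\left(A \right)} = A + A^{2}$
$39 G{\left(-4 \right)} = 39 \left(- 4 \left(1 - 4\right)\right) = 39 \left(\left(-4\right) \left(-3\right)\right) = 39 \cdot 12 = 468$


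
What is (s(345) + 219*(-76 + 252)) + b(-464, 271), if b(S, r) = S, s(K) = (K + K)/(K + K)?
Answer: 38081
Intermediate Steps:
s(K) = 1 (s(K) = (2*K)/((2*K)) = (2*K)*(1/(2*K)) = 1)
(s(345) + 219*(-76 + 252)) + b(-464, 271) = (1 + 219*(-76 + 252)) - 464 = (1 + 219*176) - 464 = (1 + 38544) - 464 = 38545 - 464 = 38081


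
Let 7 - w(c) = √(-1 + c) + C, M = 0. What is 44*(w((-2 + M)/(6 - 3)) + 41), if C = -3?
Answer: 2244 - 44*I*√15/3 ≈ 2244.0 - 56.804*I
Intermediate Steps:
w(c) = 10 - √(-1 + c) (w(c) = 7 - (√(-1 + c) - 3) = 7 - (-3 + √(-1 + c)) = 7 + (3 - √(-1 + c)) = 10 - √(-1 + c))
44*(w((-2 + M)/(6 - 3)) + 41) = 44*((10 - √(-1 + (-2 + 0)/(6 - 3))) + 41) = 44*((10 - √(-1 - 2/3)) + 41) = 44*((10 - √(-1 - 2*⅓)) + 41) = 44*((10 - √(-1 - ⅔)) + 41) = 44*((10 - √(-5/3)) + 41) = 44*((10 - I*√15/3) + 41) = 44*(51 - I*√15/3) = 2244 - 44*I*√15/3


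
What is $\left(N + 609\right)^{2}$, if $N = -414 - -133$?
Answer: $107584$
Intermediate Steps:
$N = -281$ ($N = -414 + 133 = -281$)
$\left(N + 609\right)^{2} = \left(-281 + 609\right)^{2} = 328^{2} = 107584$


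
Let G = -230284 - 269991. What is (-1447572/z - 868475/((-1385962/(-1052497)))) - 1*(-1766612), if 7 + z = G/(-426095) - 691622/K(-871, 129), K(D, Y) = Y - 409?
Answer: 15029123172151736839567/13582501836282606 ≈ 1.1065e+6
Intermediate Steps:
G = -500275
K(D, Y) = -409 + Y
z = 29400160689/11930660 (z = -7 + (-500275/(-426095) - 691622/(-409 + 129)) = -7 + (-500275*(-1/426095) - 691622/(-280)) = -7 + (100055/85219 - 691622*(-1/280)) = -7 + (100055/85219 + 345811/140) = -7 + 29483675309/11930660 = 29400160689/11930660 ≈ 2464.3)
(-1447572/z - 868475/((-1385962/(-1052497)))) - 1*(-1766612) = (-1447572/29400160689/11930660 - 868475/((-1385962/(-1052497)))) - 1*(-1766612) = (-1447572*11930660/29400160689 - 868475/((-1385962*(-1/1052497)))) + 1766612 = (-5756829785840/9800053563 - 868475/1385962/1052497) + 1766612 = (-5756829785840/9800053563 - 868475*1052497/1385962) + 1766612 = (-5756829785840/9800053563 - 914067332075/1385962) + 1766612 = -8965887561847150311305/13582501836282606 + 1766612 = 15029123172151736839567/13582501836282606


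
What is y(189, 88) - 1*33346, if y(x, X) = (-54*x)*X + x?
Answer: -931285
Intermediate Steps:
y(x, X) = x - 54*X*x (y(x, X) = -54*X*x + x = x - 54*X*x)
y(189, 88) - 1*33346 = 189*(1 - 54*88) - 1*33346 = 189*(1 - 4752) - 33346 = 189*(-4751) - 33346 = -897939 - 33346 = -931285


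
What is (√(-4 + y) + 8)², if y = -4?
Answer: 56 + 32*I*√2 ≈ 56.0 + 45.255*I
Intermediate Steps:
(√(-4 + y) + 8)² = (√(-4 - 4) + 8)² = (√(-8) + 8)² = (2*I*√2 + 8)² = (8 + 2*I*√2)²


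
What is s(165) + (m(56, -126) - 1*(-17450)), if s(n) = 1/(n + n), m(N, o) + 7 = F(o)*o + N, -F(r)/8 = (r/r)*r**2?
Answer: 5286767311/330 ≈ 1.6021e+7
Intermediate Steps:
F(r) = -8*r**2 (F(r) = -8*r/r*r**2 = -8*r**2)
m(N, o) = -7 + N - 8*o**3 (m(N, o) = -7 + ((-8*o**2)*o + N) = -7 + (-8*o**3 + N) = -7 + (N - 8*o**3) = -7 + N - 8*o**3)
s(n) = 1/(2*n)
s(165) + (m(56, -126) - 1*(-17450)) = (1/2)/165 + ((-7 + 56 - 8*(-126)**3) - 1*(-17450)) = (1/2)*(1/165) + ((-7 + 56 - 8*(-2000376)) + 17450) = 1/330 + ((-7 + 56 + 16003008) + 17450) = 1/330 + (16003057 + 17450) = 1/330 + 16020507 = 5286767311/330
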